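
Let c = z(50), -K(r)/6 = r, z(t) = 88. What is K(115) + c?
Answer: -602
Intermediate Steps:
K(r) = -6*r
c = 88
K(115) + c = -6*115 + 88 = -690 + 88 = -602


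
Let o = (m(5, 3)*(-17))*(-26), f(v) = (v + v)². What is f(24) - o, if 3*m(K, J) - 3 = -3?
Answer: 2304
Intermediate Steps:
f(v) = 4*v² (f(v) = (2*v)² = 4*v²)
m(K, J) = 0 (m(K, J) = 1 + (⅓)*(-3) = 1 - 1 = 0)
o = 0 (o = (0*(-17))*(-26) = 0*(-26) = 0)
f(24) - o = 4*24² - 1*0 = 4*576 + 0 = 2304 + 0 = 2304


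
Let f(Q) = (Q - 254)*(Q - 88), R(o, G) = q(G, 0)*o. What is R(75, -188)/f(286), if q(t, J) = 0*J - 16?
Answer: -25/132 ≈ -0.18939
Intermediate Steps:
q(t, J) = -16 (q(t, J) = 0 - 16 = -16)
R(o, G) = -16*o
f(Q) = (-254 + Q)*(-88 + Q)
R(75, -188)/f(286) = (-16*75)/(22352 + 286² - 342*286) = -1200/(22352 + 81796 - 97812) = -1200/6336 = -1200*1/6336 = -25/132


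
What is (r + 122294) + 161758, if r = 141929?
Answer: 425981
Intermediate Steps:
(r + 122294) + 161758 = (141929 + 122294) + 161758 = 264223 + 161758 = 425981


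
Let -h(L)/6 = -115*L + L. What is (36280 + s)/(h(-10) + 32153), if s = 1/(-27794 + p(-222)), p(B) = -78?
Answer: 59482127/41501408 ≈ 1.4333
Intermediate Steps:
h(L) = 684*L (h(L) = -6*(-115*L + L) = -(-684)*L = 684*L)
s = -1/27872 (s = 1/(-27794 - 78) = 1/(-27872) = -1/27872 ≈ -3.5878e-5)
(36280 + s)/(h(-10) + 32153) = (36280 - 1/27872)/(684*(-10) + 32153) = 1011196159/(27872*(-6840 + 32153)) = (1011196159/27872)/25313 = (1011196159/27872)*(1/25313) = 59482127/41501408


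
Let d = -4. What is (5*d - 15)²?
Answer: 1225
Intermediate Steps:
(5*d - 15)² = (5*(-4) - 15)² = (-20 - 15)² = (-35)² = 1225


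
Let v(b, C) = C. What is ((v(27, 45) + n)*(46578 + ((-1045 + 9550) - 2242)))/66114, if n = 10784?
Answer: 572215189/66114 ≈ 8655.0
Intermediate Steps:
((v(27, 45) + n)*(46578 + ((-1045 + 9550) - 2242)))/66114 = ((45 + 10784)*(46578 + ((-1045 + 9550) - 2242)))/66114 = (10829*(46578 + (8505 - 2242)))*(1/66114) = (10829*(46578 + 6263))*(1/66114) = (10829*52841)*(1/66114) = 572215189*(1/66114) = 572215189/66114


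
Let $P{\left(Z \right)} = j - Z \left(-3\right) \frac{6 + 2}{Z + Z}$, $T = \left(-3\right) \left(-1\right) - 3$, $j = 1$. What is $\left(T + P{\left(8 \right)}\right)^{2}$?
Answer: $169$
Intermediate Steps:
$T = 0$ ($T = 3 - 3 = 0$)
$P{\left(Z \right)} = 13$ ($P{\left(Z \right)} = 1 - Z \left(-3\right) \frac{6 + 2}{Z + Z} = 1 - - 3 Z \frac{8}{2 Z} = 1 - - 3 Z 8 \frac{1}{2 Z} = 1 - - 3 Z \frac{4}{Z} = 1 - -12 = 1 + 12 = 13$)
$\left(T + P{\left(8 \right)}\right)^{2} = \left(0 + 13\right)^{2} = 13^{2} = 169$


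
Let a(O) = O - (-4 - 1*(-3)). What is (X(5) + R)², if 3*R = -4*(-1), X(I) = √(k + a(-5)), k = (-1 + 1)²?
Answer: -20/9 + 16*I/3 ≈ -2.2222 + 5.3333*I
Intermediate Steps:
k = 0 (k = 0² = 0)
a(O) = 1 + O (a(O) = O - (-4 + 3) = O - 1*(-1) = O + 1 = 1 + O)
X(I) = 2*I (X(I) = √(0 + (1 - 5)) = √(0 - 4) = √(-4) = 2*I)
R = 4/3 (R = (-4*(-1))/3 = (⅓)*4 = 4/3 ≈ 1.3333)
(X(5) + R)² = (2*I + 4/3)² = (4/3 + 2*I)²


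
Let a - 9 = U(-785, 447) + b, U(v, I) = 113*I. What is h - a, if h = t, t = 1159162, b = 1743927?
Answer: -635285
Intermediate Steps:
h = 1159162
a = 1794447 (a = 9 + (113*447 + 1743927) = 9 + (50511 + 1743927) = 9 + 1794438 = 1794447)
h - a = 1159162 - 1*1794447 = 1159162 - 1794447 = -635285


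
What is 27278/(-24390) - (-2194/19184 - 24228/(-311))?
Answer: -2870582865323/36379050840 ≈ -78.908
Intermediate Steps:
27278/(-24390) - (-2194/19184 - 24228/(-311)) = 27278*(-1/24390) - (-2194*1/19184 - 24228*(-1/311)) = -13639/12195 - (-1097/9592 + 24228/311) = -13639/12195 - 1*232053809/2983112 = -13639/12195 - 232053809/2983112 = -2870582865323/36379050840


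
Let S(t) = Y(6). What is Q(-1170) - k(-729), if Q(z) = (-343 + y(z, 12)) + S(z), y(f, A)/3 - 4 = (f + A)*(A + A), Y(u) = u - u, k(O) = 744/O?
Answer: -20340553/243 ≈ -83706.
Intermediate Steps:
Y(u) = 0
S(t) = 0
y(f, A) = 12 + 6*A*(A + f) (y(f, A) = 12 + 3*((f + A)*(A + A)) = 12 + 3*((A + f)*(2*A)) = 12 + 3*(2*A*(A + f)) = 12 + 6*A*(A + f))
Q(z) = 533 + 72*z (Q(z) = (-343 + (12 + 6*12² + 6*12*z)) + 0 = (-343 + (12 + 6*144 + 72*z)) + 0 = (-343 + (12 + 864 + 72*z)) + 0 = (-343 + (876 + 72*z)) + 0 = (533 + 72*z) + 0 = 533 + 72*z)
Q(-1170) - k(-729) = (533 + 72*(-1170)) - 744/(-729) = (533 - 84240) - 744*(-1)/729 = -83707 - 1*(-248/243) = -83707 + 248/243 = -20340553/243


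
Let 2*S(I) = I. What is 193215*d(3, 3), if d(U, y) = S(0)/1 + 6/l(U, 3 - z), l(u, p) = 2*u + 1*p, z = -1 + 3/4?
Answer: 4637160/37 ≈ 1.2533e+5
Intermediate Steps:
z = -¼ (z = -1 + 3*(¼) = -1 + ¾ = -¼ ≈ -0.25000)
S(I) = I/2
l(u, p) = p + 2*u (l(u, p) = 2*u + p = p + 2*u)
d(U, y) = 6/(13/4 + 2*U) (d(U, y) = ((½)*0)/1 + 6/((3 - 1*(-¼)) + 2*U) = 0*1 + 6/((3 + ¼) + 2*U) = 0 + 6/(13/4 + 2*U) = 6/(13/4 + 2*U))
193215*d(3, 3) = 193215*(24/(13 + 8*3)) = 193215*(24/(13 + 24)) = 193215*(24/37) = 4637160/37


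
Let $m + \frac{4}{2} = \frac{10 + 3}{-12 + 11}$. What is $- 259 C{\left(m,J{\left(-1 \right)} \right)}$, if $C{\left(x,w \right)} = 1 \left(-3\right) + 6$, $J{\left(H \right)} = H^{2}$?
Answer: $-777$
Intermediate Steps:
$m = -15$ ($m = -2 + \frac{10 + 3}{-12 + 11} = -2 + \frac{13}{-1} = -2 + 13 \left(-1\right) = -2 - 13 = -15$)
$C{\left(x,w \right)} = 3$ ($C{\left(x,w \right)} = -3 + 6 = 3$)
$- 259 C{\left(m,J{\left(-1 \right)} \right)} = \left(-259\right) 3 = -777$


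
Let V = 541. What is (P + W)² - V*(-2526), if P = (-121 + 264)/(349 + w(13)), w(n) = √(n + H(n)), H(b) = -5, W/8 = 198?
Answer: 57508432617482487/14833534849 - 110378850868*√2/14833534849 ≈ 3.8769e+6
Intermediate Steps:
W = 1584 (W = 8*198 = 1584)
w(n) = √(-5 + n) (w(n) = √(n - 5) = √(-5 + n))
P = 143/(349 + 2*√2) (P = (-121 + 264)/(349 + √(-5 + 13)) = 143/(349 + √8) = 143/(349 + 2*√2) ≈ 0.40645)
(P + W)² - V*(-2526) = ((49907/121793 - 286*√2/121793) + 1584)² - 541*(-2526) = (192970019/121793 - 286*√2/121793)² - 1*(-1366566) = (192970019/121793 - 286*√2/121793)² + 1366566 = 1366566 + (192970019/121793 - 286*√2/121793)²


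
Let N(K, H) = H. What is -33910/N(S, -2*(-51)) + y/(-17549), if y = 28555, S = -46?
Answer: -298999600/894999 ≈ -334.08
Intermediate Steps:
-33910/N(S, -2*(-51)) + y/(-17549) = -33910/((-2*(-51))) + 28555/(-17549) = -33910/102 + 28555*(-1/17549) = -33910*1/102 - 28555/17549 = -16955/51 - 28555/17549 = -298999600/894999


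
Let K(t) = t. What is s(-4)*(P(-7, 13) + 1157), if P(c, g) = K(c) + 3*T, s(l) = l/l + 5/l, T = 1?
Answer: -1153/4 ≈ -288.25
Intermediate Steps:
s(l) = 1 + 5/l
P(c, g) = 3 + c (P(c, g) = c + 3*1 = c + 3 = 3 + c)
s(-4)*(P(-7, 13) + 1157) = ((5 - 4)/(-4))*((3 - 7) + 1157) = (-¼*1)*(-4 + 1157) = -¼*1153 = -1153/4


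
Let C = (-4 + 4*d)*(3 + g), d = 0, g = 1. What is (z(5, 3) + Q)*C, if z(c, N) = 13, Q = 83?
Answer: -1536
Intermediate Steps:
C = -16 (C = (-4 + 4*0)*(3 + 1) = (-4 + 0)*4 = -4*4 = -16)
(z(5, 3) + Q)*C = (13 + 83)*(-16) = 96*(-16) = -1536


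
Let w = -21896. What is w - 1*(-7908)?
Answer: -13988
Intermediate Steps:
w - 1*(-7908) = -21896 - 1*(-7908) = -21896 + 7908 = -13988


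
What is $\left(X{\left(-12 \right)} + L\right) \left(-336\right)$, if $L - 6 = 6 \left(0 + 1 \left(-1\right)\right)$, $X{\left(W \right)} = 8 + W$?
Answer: $1344$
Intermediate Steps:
$L = 0$ ($L = 6 + 6 \left(0 + 1 \left(-1\right)\right) = 6 + 6 \left(0 - 1\right) = 6 + 6 \left(-1\right) = 6 - 6 = 0$)
$\left(X{\left(-12 \right)} + L\right) \left(-336\right) = \left(\left(8 - 12\right) + 0\right) \left(-336\right) = \left(-4 + 0\right) \left(-336\right) = \left(-4\right) \left(-336\right) = 1344$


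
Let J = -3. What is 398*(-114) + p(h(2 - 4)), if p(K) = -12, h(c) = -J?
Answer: -45384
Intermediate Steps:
h(c) = 3 (h(c) = -1*(-3) = 3)
398*(-114) + p(h(2 - 4)) = 398*(-114) - 12 = -45372 - 12 = -45384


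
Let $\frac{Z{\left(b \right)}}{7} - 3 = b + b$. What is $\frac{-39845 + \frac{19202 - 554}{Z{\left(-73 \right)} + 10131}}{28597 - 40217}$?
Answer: $\frac{181883101}{53045300} \approx 3.4288$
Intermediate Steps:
$Z{\left(b \right)} = 21 + 14 b$ ($Z{\left(b \right)} = 21 + 7 \left(b + b\right) = 21 + 7 \cdot 2 b = 21 + 14 b$)
$\frac{-39845 + \frac{19202 - 554}{Z{\left(-73 \right)} + 10131}}{28597 - 40217} = \frac{-39845 + \frac{19202 - 554}{\left(21 + 14 \left(-73\right)\right) + 10131}}{28597 - 40217} = \frac{-39845 + \frac{18648}{\left(21 - 1022\right) + 10131}}{-11620} = \left(-39845 + \frac{18648}{-1001 + 10131}\right) \left(- \frac{1}{11620}\right) = \left(-39845 + \frac{18648}{9130}\right) \left(- \frac{1}{11620}\right) = \left(-39845 + 18648 \cdot \frac{1}{9130}\right) \left(- \frac{1}{11620}\right) = \left(-39845 + \frac{9324}{4565}\right) \left(- \frac{1}{11620}\right) = \left(- \frac{181883101}{4565}\right) \left(- \frac{1}{11620}\right) = \frac{181883101}{53045300}$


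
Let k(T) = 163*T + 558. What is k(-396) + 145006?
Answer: 81016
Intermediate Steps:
k(T) = 558 + 163*T
k(-396) + 145006 = (558 + 163*(-396)) + 145006 = (558 - 64548) + 145006 = -63990 + 145006 = 81016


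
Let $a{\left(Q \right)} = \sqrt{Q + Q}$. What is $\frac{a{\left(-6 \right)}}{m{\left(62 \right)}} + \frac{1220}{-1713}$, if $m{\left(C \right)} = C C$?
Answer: $- \frac{1220}{1713} + \frac{i \sqrt{3}}{1922} \approx -0.7122 + 0.00090117 i$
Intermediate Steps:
$m{\left(C \right)} = C^{2}$
$a{\left(Q \right)} = \sqrt{2} \sqrt{Q}$ ($a{\left(Q \right)} = \sqrt{2 Q} = \sqrt{2} \sqrt{Q}$)
$\frac{a{\left(-6 \right)}}{m{\left(62 \right)}} + \frac{1220}{-1713} = \frac{\sqrt{2} \sqrt{-6}}{62^{2}} + \frac{1220}{-1713} = \frac{\sqrt{2} i \sqrt{6}}{3844} + 1220 \left(- \frac{1}{1713}\right) = 2 i \sqrt{3} \cdot \frac{1}{3844} - \frac{1220}{1713} = \frac{i \sqrt{3}}{1922} - \frac{1220}{1713} = - \frac{1220}{1713} + \frac{i \sqrt{3}}{1922}$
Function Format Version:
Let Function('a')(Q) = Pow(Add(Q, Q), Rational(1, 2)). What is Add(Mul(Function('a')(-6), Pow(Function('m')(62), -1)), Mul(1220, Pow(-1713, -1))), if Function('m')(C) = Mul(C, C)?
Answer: Add(Rational(-1220, 1713), Mul(Rational(1, 1922), I, Pow(3, Rational(1, 2)))) ≈ Add(-0.71220, Mul(0.00090117, I))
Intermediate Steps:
Function('m')(C) = Pow(C, 2)
Function('a')(Q) = Mul(Pow(2, Rational(1, 2)), Pow(Q, Rational(1, 2))) (Function('a')(Q) = Pow(Mul(2, Q), Rational(1, 2)) = Mul(Pow(2, Rational(1, 2)), Pow(Q, Rational(1, 2))))
Add(Mul(Function('a')(-6), Pow(Function('m')(62), -1)), Mul(1220, Pow(-1713, -1))) = Add(Mul(Mul(Pow(2, Rational(1, 2)), Pow(-6, Rational(1, 2))), Pow(Pow(62, 2), -1)), Mul(1220, Pow(-1713, -1))) = Add(Mul(Mul(Pow(2, Rational(1, 2)), Mul(I, Pow(6, Rational(1, 2)))), Pow(3844, -1)), Mul(1220, Rational(-1, 1713))) = Add(Mul(Mul(2, I, Pow(3, Rational(1, 2))), Rational(1, 3844)), Rational(-1220, 1713)) = Add(Mul(Rational(1, 1922), I, Pow(3, Rational(1, 2))), Rational(-1220, 1713)) = Add(Rational(-1220, 1713), Mul(Rational(1, 1922), I, Pow(3, Rational(1, 2))))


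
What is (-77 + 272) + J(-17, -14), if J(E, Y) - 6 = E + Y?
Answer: 170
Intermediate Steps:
J(E, Y) = 6 + E + Y (J(E, Y) = 6 + (E + Y) = 6 + E + Y)
(-77 + 272) + J(-17, -14) = (-77 + 272) + (6 - 17 - 14) = 195 - 25 = 170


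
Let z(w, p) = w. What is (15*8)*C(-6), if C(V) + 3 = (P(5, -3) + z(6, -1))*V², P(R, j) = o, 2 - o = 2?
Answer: 25560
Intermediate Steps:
o = 0 (o = 2 - 1*2 = 2 - 2 = 0)
P(R, j) = 0
C(V) = -3 + 6*V² (C(V) = -3 + (0 + 6)*V² = -3 + 6*V²)
(15*8)*C(-6) = (15*8)*(-3 + 6*(-6)²) = 120*(-3 + 6*36) = 120*(-3 + 216) = 120*213 = 25560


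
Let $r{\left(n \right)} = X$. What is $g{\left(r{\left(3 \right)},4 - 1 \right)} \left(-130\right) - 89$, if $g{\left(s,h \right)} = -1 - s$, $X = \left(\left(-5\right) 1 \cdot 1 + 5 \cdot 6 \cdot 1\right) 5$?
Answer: $16291$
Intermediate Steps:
$X = 125$ ($X = \left(\left(-5\right) 1 + 30 \cdot 1\right) 5 = \left(-5 + 30\right) 5 = 25 \cdot 5 = 125$)
$r{\left(n \right)} = 125$
$g{\left(r{\left(3 \right)},4 - 1 \right)} \left(-130\right) - 89 = \left(-1 - 125\right) \left(-130\right) - 89 = \left(-126\right) \left(-130\right) - 89 = 16380 - 89 = 16291$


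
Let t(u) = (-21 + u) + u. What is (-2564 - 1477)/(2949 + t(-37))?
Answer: -4041/2854 ≈ -1.4159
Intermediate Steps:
t(u) = -21 + 2*u
(-2564 - 1477)/(2949 + t(-37)) = (-2564 - 1477)/(2949 + (-21 + 2*(-37))) = -4041/(2949 + (-21 - 74)) = -4041/(2949 - 95) = -4041/2854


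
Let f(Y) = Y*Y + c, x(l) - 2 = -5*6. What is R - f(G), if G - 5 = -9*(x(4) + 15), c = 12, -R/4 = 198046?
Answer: -807080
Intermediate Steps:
R = -792184 (R = -4*198046 = -792184)
x(l) = -28 (x(l) = 2 - 5*6 = 2 - 30 = -28)
G = 122 (G = 5 - 9*(-28 + 15) = 5 - 9*(-13) = 5 + 117 = 122)
f(Y) = 12 + Y² (f(Y) = Y*Y + 12 = Y² + 12 = 12 + Y²)
R - f(G) = -792184 - (12 + 122²) = -792184 - (12 + 14884) = -792184 - 1*14896 = -792184 - 14896 = -807080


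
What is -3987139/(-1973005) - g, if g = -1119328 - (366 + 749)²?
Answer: 4661332868904/1973005 ≈ 2.3626e+6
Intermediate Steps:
g = -2362553 (g = -1119328 - 1*1115² = -1119328 - 1*1243225 = -1119328 - 1243225 = -2362553)
-3987139/(-1973005) - g = -3987139/(-1973005) - 1*(-2362553) = -3987139*(-1/1973005) + 2362553 = 3987139/1973005 + 2362553 = 4661332868904/1973005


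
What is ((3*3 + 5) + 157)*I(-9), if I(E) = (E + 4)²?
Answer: 4275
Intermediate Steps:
I(E) = (4 + E)²
((3*3 + 5) + 157)*I(-9) = ((3*3 + 5) + 157)*(4 - 9)² = ((9 + 5) + 157)*(-5)² = (14 + 157)*25 = 171*25 = 4275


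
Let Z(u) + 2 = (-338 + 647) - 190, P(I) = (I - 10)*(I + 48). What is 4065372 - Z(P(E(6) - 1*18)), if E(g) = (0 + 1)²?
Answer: 4065255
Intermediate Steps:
E(g) = 1 (E(g) = 1² = 1)
P(I) = (-10 + I)*(48 + I)
Z(u) = 117 (Z(u) = -2 + ((-338 + 647) - 190) = -2 + (309 - 190) = -2 + 119 = 117)
4065372 - Z(P(E(6) - 1*18)) = 4065372 - 1*117 = 4065372 - 117 = 4065255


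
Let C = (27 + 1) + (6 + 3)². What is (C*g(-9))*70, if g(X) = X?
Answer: -68670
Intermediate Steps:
C = 109 (C = 28 + 9² = 28 + 81 = 109)
(C*g(-9))*70 = (109*(-9))*70 = -981*70 = -68670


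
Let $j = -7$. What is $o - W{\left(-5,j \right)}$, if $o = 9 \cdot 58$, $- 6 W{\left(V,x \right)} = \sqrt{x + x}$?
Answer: $522 + \frac{i \sqrt{14}}{6} \approx 522.0 + 0.62361 i$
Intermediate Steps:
$W{\left(V,x \right)} = - \frac{\sqrt{2} \sqrt{x}}{6}$ ($W{\left(V,x \right)} = - \frac{\sqrt{x + x}}{6} = - \frac{\sqrt{2 x}}{6} = - \frac{\sqrt{2} \sqrt{x}}{6}$)
$o = 522$
$o - W{\left(-5,j \right)} = 522 - - \frac{\sqrt{2} \sqrt{-7}}{6} = 522 - - \frac{\sqrt{2} i \sqrt{7}}{6} = 522 - - \frac{i \sqrt{14}}{6} = 522 + \frac{i \sqrt{14}}{6}$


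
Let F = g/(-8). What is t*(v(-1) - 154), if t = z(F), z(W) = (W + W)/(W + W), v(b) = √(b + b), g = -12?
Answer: -154 + I*√2 ≈ -154.0 + 1.4142*I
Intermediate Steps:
F = 3/2 (F = -12/(-8) = -12*(-⅛) = 3/2 ≈ 1.5000)
v(b) = √2*√b (v(b) = √(2*b) = √2*√b)
z(W) = 1 (z(W) = (2*W)/((2*W)) = (2*W)*(1/(2*W)) = 1)
t = 1
t*(v(-1) - 154) = 1*(√2*√(-1) - 154) = 1*(√2*I - 154) = 1*(I*√2 - 154) = 1*(-154 + I*√2) = -154 + I*√2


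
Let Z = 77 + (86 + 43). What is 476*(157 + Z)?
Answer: 172788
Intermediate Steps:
Z = 206 (Z = 77 + 129 = 206)
476*(157 + Z) = 476*(157 + 206) = 476*363 = 172788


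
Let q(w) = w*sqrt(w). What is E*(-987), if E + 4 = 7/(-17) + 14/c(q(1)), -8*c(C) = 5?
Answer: 2249373/85 ≈ 26463.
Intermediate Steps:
q(w) = w**(3/2)
c(C) = -5/8 (c(C) = -1/8*5 = -5/8)
E = -2279/85 (E = -4 + (7/(-17) + 14/(-5/8)) = -4 + (7*(-1/17) + 14*(-8/5)) = -4 + (-7/17 - 112/5) = -4 - 1939/85 = -2279/85 ≈ -26.812)
E*(-987) = -2279/85*(-987) = 2249373/85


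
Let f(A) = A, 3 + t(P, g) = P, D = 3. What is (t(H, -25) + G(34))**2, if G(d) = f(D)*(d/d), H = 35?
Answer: 1225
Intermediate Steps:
t(P, g) = -3 + P
G(d) = 3 (G(d) = 3*(d/d) = 3*1 = 3)
(t(H, -25) + G(34))**2 = ((-3 + 35) + 3)**2 = (32 + 3)**2 = 35**2 = 1225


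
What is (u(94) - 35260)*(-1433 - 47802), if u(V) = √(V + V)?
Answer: 1736026100 - 98470*√47 ≈ 1.7354e+9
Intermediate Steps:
u(V) = √2*√V (u(V) = √(2*V) = √2*√V)
(u(94) - 35260)*(-1433 - 47802) = (√2*√94 - 35260)*(-1433 - 47802) = (2*√47 - 35260)*(-49235) = (-35260 + 2*√47)*(-49235) = 1736026100 - 98470*√47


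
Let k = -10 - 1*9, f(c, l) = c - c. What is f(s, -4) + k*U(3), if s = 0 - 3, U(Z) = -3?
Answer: 57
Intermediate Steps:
s = -3
f(c, l) = 0
k = -19 (k = -10 - 9 = -19)
f(s, -4) + k*U(3) = 0 - 19*(-3) = 0 + 57 = 57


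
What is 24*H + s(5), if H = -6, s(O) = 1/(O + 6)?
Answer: -1583/11 ≈ -143.91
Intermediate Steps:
s(O) = 1/(6 + O)
24*H + s(5) = 24*(-6) + 1/(6 + 5) = -144 + 1/11 = -1583/11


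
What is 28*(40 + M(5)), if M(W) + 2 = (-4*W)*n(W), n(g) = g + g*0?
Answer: -1736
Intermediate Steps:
n(g) = g (n(g) = g + 0 = g)
M(W) = -2 - 4*W**2 (M(W) = -2 + (-4*W)*W = -2 - 4*W**2)
28*(40 + M(5)) = 28*(40 + (-2 - 4*5**2)) = 28*(40 + (-2 - 4*25)) = 28*(40 + (-2 - 100)) = 28*(40 - 102) = 28*(-62) = -1736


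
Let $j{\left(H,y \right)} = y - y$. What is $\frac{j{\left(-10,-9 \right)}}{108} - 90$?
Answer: $-90$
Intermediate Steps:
$j{\left(H,y \right)} = 0$
$\frac{j{\left(-10,-9 \right)}}{108} - 90 = \frac{1}{108} \cdot 0 - 90 = 0 - 90 = -90$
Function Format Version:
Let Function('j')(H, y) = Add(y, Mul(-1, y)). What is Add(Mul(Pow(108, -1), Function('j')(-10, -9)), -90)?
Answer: -90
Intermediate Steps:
Function('j')(H, y) = 0
Add(Mul(Pow(108, -1), Function('j')(-10, -9)), -90) = Add(Mul(Pow(108, -1), 0), -90) = Add(Mul(Rational(1, 108), 0), -90) = Add(0, -90) = -90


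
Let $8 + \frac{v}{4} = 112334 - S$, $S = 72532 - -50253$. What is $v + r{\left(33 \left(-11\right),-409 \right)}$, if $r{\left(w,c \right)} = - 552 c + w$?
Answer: $183569$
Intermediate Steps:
$S = 122785$ ($S = 72532 + 50253 = 122785$)
$r{\left(w,c \right)} = w - 552 c$
$v = -41836$ ($v = -32 + 4 \left(112334 - 122785\right) = -32 + 4 \left(-10451\right) = -32 - 41804 = -41836$)
$v + r{\left(33 \left(-11\right),-409 \right)} = -41836 + \left(33 \left(-11\right) - -225768\right) = -41836 + \left(-363 + 225768\right) = -41836 + 225405 = 183569$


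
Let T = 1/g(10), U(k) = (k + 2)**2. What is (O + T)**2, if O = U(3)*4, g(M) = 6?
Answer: 361201/36 ≈ 10033.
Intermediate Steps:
U(k) = (2 + k)**2
T = 1/6 ≈ 0.16667
O = 100 (O = (2 + 3)**2*4 = 5**2*4 = 25*4 = 100)
(O + T)**2 = (100 + 1/6)**2 = (601/6)**2 = 361201/36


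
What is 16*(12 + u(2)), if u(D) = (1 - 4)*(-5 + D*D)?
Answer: 240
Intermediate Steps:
u(D) = 15 - 3*D² (u(D) = -3*(-5 + D²) = 15 - 3*D²)
16*(12 + u(2)) = 16*(12 + (15 - 3*2²)) = 16*(12 + (15 - 3*4)) = 16*(12 + (15 - 12)) = 16*(12 + 3) = 16*15 = 240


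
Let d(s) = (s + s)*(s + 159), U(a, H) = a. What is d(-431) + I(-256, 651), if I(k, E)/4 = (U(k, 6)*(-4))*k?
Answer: -814112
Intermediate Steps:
d(s) = 2*s*(159 + s) (d(s) = (2*s)*(159 + s) = 2*s*(159 + s))
I(k, E) = -16*k² (I(k, E) = 4*((k*(-4))*k) = 4*((-4*k)*k) = 4*(-4*k²) = -16*k²)
d(-431) + I(-256, 651) = 2*(-431)*(159 - 431) - 16*(-256)² = 2*(-431)*(-272) - 16*65536 = 234464 - 1048576 = -814112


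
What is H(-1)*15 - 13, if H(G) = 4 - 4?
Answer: -13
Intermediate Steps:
H(G) = 0
H(-1)*15 - 13 = 0*15 - 13 = 0 - 13 = -13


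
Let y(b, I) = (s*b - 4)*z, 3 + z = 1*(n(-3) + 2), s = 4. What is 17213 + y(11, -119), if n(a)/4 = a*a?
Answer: 18613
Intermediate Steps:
n(a) = 4*a**2 (n(a) = 4*(a*a) = 4*a**2)
z = 35 (z = -3 + 1*(4*(-3)**2 + 2) = -3 + 1*(4*9 + 2) = -3 + 1*(36 + 2) = -3 + 1*38 = -3 + 38 = 35)
y(b, I) = -140 + 140*b (y(b, I) = (4*b - 4)*35 = (-4 + 4*b)*35 = -140 + 140*b)
17213 + y(11, -119) = 17213 + (-140 + 140*11) = 17213 + (-140 + 1540) = 17213 + 1400 = 18613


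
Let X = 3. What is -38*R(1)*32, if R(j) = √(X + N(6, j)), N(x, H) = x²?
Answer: -1216*√39 ≈ -7593.9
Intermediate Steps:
R(j) = √39 (R(j) = √(3 + 6²) = √(3 + 36) = √39)
-38*R(1)*32 = -38*√39*32 = -1216*√39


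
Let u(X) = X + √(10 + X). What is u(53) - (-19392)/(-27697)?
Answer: 1448549/27697 + 3*√7 ≈ 60.237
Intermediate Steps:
u(53) - (-19392)/(-27697) = (53 + √(10 + 53)) - (-19392)/(-27697) = (53 + √63) - (-19392)*(-1)/27697 = (53 + 3*√7) - 1*19392/27697 = (53 + 3*√7) - 19392/27697 = 1448549/27697 + 3*√7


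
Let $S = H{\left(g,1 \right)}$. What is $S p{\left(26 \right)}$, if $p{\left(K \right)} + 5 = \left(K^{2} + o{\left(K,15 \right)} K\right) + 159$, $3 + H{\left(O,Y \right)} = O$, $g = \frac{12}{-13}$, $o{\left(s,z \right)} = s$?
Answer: $- \frac{76806}{13} \approx -5908.2$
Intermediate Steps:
$g = - \frac{12}{13}$ ($g = 12 \left(- \frac{1}{13}\right) = - \frac{12}{13} \approx -0.92308$)
$H{\left(O,Y \right)} = -3 + O$
$p{\left(K \right)} = 154 + 2 K^{2}$ ($p{\left(K \right)} = -5 + \left(\left(K^{2} + K K\right) + 159\right) = -5 + \left(\left(K^{2} + K^{2}\right) + 159\right) = -5 + \left(2 K^{2} + 159\right) = -5 + \left(159 + 2 K^{2}\right) = 154 + 2 K^{2}$)
$S = - \frac{51}{13}$ ($S = -3 - \frac{12}{13} = - \frac{51}{13} \approx -3.9231$)
$S p{\left(26 \right)} = - \frac{51 \left(154 + 2 \cdot 26^{2}\right)}{13} = - \frac{51 \left(154 + 2 \cdot 676\right)}{13} = - \frac{51 \left(154 + 1352\right)}{13} = \left(- \frac{51}{13}\right) 1506 = - \frac{76806}{13}$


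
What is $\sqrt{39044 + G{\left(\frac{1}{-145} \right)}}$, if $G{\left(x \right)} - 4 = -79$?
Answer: $\sqrt{38969} \approx 197.41$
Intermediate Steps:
$G{\left(x \right)} = -75$ ($G{\left(x \right)} = 4 - 79 = -75$)
$\sqrt{39044 + G{\left(\frac{1}{-145} \right)}} = \sqrt{39044 - 75} = \sqrt{38969}$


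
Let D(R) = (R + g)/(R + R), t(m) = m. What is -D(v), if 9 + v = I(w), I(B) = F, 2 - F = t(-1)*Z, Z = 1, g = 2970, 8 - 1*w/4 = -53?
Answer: 247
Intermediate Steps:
w = 244 (w = 32 - 4*(-53) = 32 + 212 = 244)
F = 3 (F = 2 - (-1) = 2 - 1*(-1) = 2 + 1 = 3)
I(B) = 3
v = -6 (v = -9 + 3 = -6)
D(R) = (2970 + R)/(2*R) (D(R) = (R + 2970)/(R + R) = (2970 + R)/((2*R)) = (2970 + R)*(1/(2*R)) = (2970 + R)/(2*R))
-D(v) = -(2970 - 6)/(2*(-6)) = -(-1)*2964/(2*6) = -1*(-247) = 247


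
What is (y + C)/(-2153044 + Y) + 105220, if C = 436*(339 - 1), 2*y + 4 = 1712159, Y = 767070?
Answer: 291662361669/2771948 ≈ 1.0522e+5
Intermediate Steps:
y = 1712155/2 (y = -2 + (1/2)*1712159 = -2 + 1712159/2 = 1712155/2 ≈ 8.5608e+5)
C = 147368 (C = 436*338 = 147368)
(y + C)/(-2153044 + Y) + 105220 = (1712155/2 + 147368)/(-2153044 + 767070) + 105220 = (2006891/2)/(-1385974) + 105220 = (2006891/2)*(-1/1385974) + 105220 = -2006891/2771948 + 105220 = 291662361669/2771948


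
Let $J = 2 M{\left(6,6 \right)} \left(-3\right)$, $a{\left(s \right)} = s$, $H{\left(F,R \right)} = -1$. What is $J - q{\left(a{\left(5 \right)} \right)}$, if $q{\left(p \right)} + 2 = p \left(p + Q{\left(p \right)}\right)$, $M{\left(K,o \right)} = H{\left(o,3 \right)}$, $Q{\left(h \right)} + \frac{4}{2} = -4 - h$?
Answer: $38$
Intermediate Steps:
$Q{\left(h \right)} = -6 - h$ ($Q{\left(h \right)} = -2 - \left(4 + h\right) = -6 - h$)
$M{\left(K,o \right)} = -1$
$q{\left(p \right)} = -2 - 6 p$ ($q{\left(p \right)} = -2 + p \left(p - \left(6 + p\right)\right) = -2 + p \left(-6\right) = -2 - 6 p$)
$J = 6$ ($J = 2 \left(-1\right) \left(-3\right) = \left(-2\right) \left(-3\right) = 6$)
$J - q{\left(a{\left(5 \right)} \right)} = 6 - \left(-2 - 30\right) = 6 - -32 = 6 + 32 = 38$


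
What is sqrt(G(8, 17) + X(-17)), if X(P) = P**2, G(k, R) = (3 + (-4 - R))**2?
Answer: sqrt(613) ≈ 24.759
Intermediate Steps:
G(k, R) = (-1 - R)**2
sqrt(G(8, 17) + X(-17)) = sqrt((1 + 17)**2 + (-17)**2) = sqrt(18**2 + 289) = sqrt(324 + 289) = sqrt(613)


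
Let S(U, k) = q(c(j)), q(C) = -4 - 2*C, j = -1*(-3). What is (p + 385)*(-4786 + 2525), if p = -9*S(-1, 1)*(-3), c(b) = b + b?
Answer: 106267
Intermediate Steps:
j = 3
c(b) = 2*b
S(U, k) = -16 (S(U, k) = -4 - 4*3 = -4 - 2*6 = -4 - 12 = -16)
p = -432 (p = -9*(-16)*(-3) = 144*(-3) = -432)
(p + 385)*(-4786 + 2525) = (-432 + 385)*(-4786 + 2525) = -47*(-2261) = 106267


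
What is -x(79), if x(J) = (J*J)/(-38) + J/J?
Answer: 6203/38 ≈ 163.24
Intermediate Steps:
x(J) = 1 - J²/38 (x(J) = J²*(-1/38) + 1 = -J²/38 + 1 = 1 - J²/38)
-x(79) = -(1 - 1/38*79²) = -(1 - 1/38*6241) = -(1 - 6241/38) = -1*(-6203/38) = 6203/38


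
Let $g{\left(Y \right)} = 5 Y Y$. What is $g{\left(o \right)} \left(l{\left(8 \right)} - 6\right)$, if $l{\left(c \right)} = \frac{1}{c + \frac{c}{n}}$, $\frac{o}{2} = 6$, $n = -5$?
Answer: $- \frac{8415}{2} \approx -4207.5$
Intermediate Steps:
$o = 12$ ($o = 2 \cdot 6 = 12$)
$l{\left(c \right)} = \frac{5}{4 c}$ ($l{\left(c \right)} = \frac{1}{c + \frac{c}{-5}} = \frac{1}{c + c \left(- \frac{1}{5}\right)} = \frac{1}{c - \frac{c}{5}} = \frac{1}{\frac{4}{5} c} = \frac{5}{4 c}$)
$g{\left(Y \right)} = 5 Y^{2}$
$g{\left(o \right)} \left(l{\left(8 \right)} - 6\right) = 5 \cdot 12^{2} \left(\frac{5}{4 \cdot 8} - 6\right) = 5 \cdot 144 \left(\frac{5}{4} \cdot \frac{1}{8} - 6\right) = 720 \left(\frac{5}{32} - 6\right) = 720 \left(- \frac{187}{32}\right) = - \frac{8415}{2}$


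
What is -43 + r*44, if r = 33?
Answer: 1409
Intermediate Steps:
-43 + r*44 = -43 + 33*44 = -43 + 1452 = 1409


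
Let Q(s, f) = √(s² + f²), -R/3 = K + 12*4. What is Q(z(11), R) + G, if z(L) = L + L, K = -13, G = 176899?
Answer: 176899 + √11509 ≈ 1.7701e+5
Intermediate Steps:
R = -105 (R = -3*(-13 + 12*4) = -3*(-13 + 48) = -3*35 = -105)
z(L) = 2*L
Q(s, f) = √(f² + s²)
Q(z(11), R) + G = √((-105)² + (2*11)²) + 176899 = √(11025 + 22²) + 176899 = √(11025 + 484) + 176899 = √11509 + 176899 = 176899 + √11509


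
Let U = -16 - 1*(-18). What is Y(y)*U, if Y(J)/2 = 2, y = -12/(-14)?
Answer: 8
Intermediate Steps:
U = 2 (U = -16 + 18 = 2)
y = 6/7 (y = -12*(-1/14) = 6/7 ≈ 0.85714)
Y(J) = 4 (Y(J) = 2*2 = 4)
Y(y)*U = 4*2 = 8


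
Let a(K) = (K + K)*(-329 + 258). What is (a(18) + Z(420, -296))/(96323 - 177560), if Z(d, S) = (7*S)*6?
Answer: 4996/27079 ≈ 0.18450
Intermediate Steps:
a(K) = -142*K (a(K) = (2*K)*(-71) = -142*K)
Z(d, S) = 42*S
(a(18) + Z(420, -296))/(96323 - 177560) = (-142*18 + 42*(-296))/(96323 - 177560) = (-2556 - 12432)/(-81237) = -14988*(-1/81237) = 4996/27079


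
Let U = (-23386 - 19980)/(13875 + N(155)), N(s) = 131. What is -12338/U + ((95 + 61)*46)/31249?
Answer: 2700163381694/677572067 ≈ 3985.1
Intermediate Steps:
U = -21683/7003 (U = (-23386 - 19980)/(13875 + 131) = -43366/14006 = -43366*1/14006 = -21683/7003 ≈ -3.0962)
-12338/U + ((95 + 61)*46)/31249 = -12338/(-21683/7003) + ((95 + 61)*46)/31249 = -12338*(-7003/21683) + (156*46)*(1/31249) = 86403014/21683 + 7176*(1/31249) = 86403014/21683 + 7176/31249 = 2700163381694/677572067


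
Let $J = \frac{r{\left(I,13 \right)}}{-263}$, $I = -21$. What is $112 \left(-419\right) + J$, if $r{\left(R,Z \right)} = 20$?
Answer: $- \frac{12342084}{263} \approx -46928.0$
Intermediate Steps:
$J = - \frac{20}{263}$ ($J = \frac{20}{-263} = 20 \left(- \frac{1}{263}\right) = - \frac{20}{263} \approx -0.076046$)
$112 \left(-419\right) + J = 112 \left(-419\right) - \frac{20}{263} = -46928 - \frac{20}{263} = - \frac{12342084}{263}$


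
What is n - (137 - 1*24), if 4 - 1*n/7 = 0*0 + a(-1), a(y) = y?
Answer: -78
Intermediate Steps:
n = 35 (n = 28 - 7*(0*0 - 1) = 28 - 7*(0 - 1) = 28 - 7*(-1) = 28 + 7 = 35)
n - (137 - 1*24) = 35 - (137 - 1*24) = 35 - (137 - 24) = 35 - 1*113 = 35 - 113 = -78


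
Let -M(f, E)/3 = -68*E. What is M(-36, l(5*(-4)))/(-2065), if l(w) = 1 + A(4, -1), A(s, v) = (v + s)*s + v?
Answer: -2448/2065 ≈ -1.1855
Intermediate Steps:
A(s, v) = v + s*(s + v) (A(s, v) = (s + v)*s + v = s*(s + v) + v = v + s*(s + v))
l(w) = 12 (l(w) = 1 + (-1 + 4² + 4*(-1)) = 1 + (-1 + 16 - 4) = 1 + 11 = 12)
M(f, E) = 204*E (M(f, E) = -(-204)*E = 204*E)
M(-36, l(5*(-4)))/(-2065) = (204*12)/(-2065) = 2448*(-1/2065) = -2448/2065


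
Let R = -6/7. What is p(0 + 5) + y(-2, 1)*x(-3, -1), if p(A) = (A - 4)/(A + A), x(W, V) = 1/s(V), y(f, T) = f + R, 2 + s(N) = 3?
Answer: -193/70 ≈ -2.7571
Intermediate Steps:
R = -6/7 (R = -6*⅐ = -6/7 ≈ -0.85714)
s(N) = 1 (s(N) = -2 + 3 = 1)
y(f, T) = -6/7 + f (y(f, T) = f - 6/7 = -6/7 + f)
x(W, V) = 1 (x(W, V) = 1/1 = 1)
p(A) = (-4 + A)/(2*A) (p(A) = (-4 + A)/((2*A)) = (-4 + A)*(1/(2*A)) = (-4 + A)/(2*A))
p(0 + 5) + y(-2, 1)*x(-3, -1) = (-4 + (0 + 5))/(2*(0 + 5)) + (-6/7 - 2)*1 = (½)*(-4 + 5)/5 - 20/7*1 = (½)*(⅕)*1 - 20/7 = ⅒ - 20/7 = -193/70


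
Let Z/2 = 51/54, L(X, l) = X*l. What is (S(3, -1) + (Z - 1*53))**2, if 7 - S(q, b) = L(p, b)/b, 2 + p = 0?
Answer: 143641/81 ≈ 1773.3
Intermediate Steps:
p = -2 (p = -2 + 0 = -2)
Z = 17/9 (Z = 2*(51/54) = 2*(51*(1/54)) = 2*(17/18) = 17/9 ≈ 1.8889)
S(q, b) = 9 (S(q, b) = 7 - (-2*b)/b = 7 - 1*(-2) = 7 + 2 = 9)
(S(3, -1) + (Z - 1*53))**2 = (9 + (17/9 - 1*53))**2 = (9 + (17/9 - 53))**2 = (9 - 460/9)**2 = (-379/9)**2 = 143641/81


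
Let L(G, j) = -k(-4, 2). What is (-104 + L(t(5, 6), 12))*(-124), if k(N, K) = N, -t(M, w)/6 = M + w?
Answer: 12400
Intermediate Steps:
t(M, w) = -6*M - 6*w (t(M, w) = -6*(M + w) = -6*M - 6*w)
L(G, j) = 4 (L(G, j) = -1*(-4) = 4)
(-104 + L(t(5, 6), 12))*(-124) = (-104 + 4)*(-124) = -100*(-124) = 12400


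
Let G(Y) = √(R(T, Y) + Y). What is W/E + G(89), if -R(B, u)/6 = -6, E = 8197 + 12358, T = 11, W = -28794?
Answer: -28794/20555 + 5*√5 ≈ 9.7795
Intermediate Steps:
E = 20555
R(B, u) = 36 (R(B, u) = -6*(-6) = 36)
G(Y) = √(36 + Y)
W/E + G(89) = -28794/20555 + √(36 + 89) = -28794*1/20555 + √125 = -28794/20555 + 5*√5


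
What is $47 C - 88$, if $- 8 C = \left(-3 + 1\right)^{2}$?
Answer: $- \frac{223}{2} \approx -111.5$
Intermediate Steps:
$C = - \frac{1}{2}$ ($C = - \frac{\left(-3 + 1\right)^{2}}{8} = - \frac{\left(-2\right)^{2}}{8} = \left(- \frac{1}{8}\right) 4 = - \frac{1}{2} \approx -0.5$)
$47 C - 88 = 47 \left(- \frac{1}{2}\right) - 88 = - \frac{47}{2} - 88 = - \frac{223}{2}$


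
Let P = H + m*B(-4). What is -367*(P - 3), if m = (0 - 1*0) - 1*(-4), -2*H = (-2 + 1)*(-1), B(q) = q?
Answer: 14313/2 ≈ 7156.5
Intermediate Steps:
H = -½ (H = -(-2 + 1)*(-1)/2 = -(-1)*(-1)/2 = -½*1 = -½ ≈ -0.50000)
m = 4 (m = (0 + 0) + 4 = 0 + 4 = 4)
P = -33/2 (P = -½ + 4*(-4) = -½ - 16 = -33/2 ≈ -16.500)
-367*(P - 3) = -367*(-33/2 - 3) = -367*(-39/2) = 14313/2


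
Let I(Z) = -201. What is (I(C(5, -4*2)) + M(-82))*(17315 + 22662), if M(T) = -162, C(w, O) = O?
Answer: -14511651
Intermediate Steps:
(I(C(5, -4*2)) + M(-82))*(17315 + 22662) = (-201 - 162)*(17315 + 22662) = -363*39977 = -14511651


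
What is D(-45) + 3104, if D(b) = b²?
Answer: 5129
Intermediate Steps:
D(-45) + 3104 = (-45)² + 3104 = 2025 + 3104 = 5129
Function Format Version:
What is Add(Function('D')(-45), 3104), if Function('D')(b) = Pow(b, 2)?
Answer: 5129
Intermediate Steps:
Add(Function('D')(-45), 3104) = Add(Pow(-45, 2), 3104) = Add(2025, 3104) = 5129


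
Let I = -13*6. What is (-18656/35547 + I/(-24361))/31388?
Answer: -1897925/114204903942 ≈ -1.6619e-5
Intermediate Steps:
I = -78
(-18656/35547 + I/(-24361))/31388 = (-18656/35547 - 78/(-24361))/31388 = (-18656*1/35547 - 78*(-1/24361))*(1/31388) = (-18656/35547 + 78/24361)*(1/31388) = -26570950/50938851*1/31388 = -1897925/114204903942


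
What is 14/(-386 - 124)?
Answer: -7/255 ≈ -0.027451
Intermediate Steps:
14/(-386 - 124) = 14/(-510) = -1/510*14 = -7/255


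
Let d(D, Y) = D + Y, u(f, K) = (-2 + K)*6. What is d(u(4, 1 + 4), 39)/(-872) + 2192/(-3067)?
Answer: -2086243/2674424 ≈ -0.78007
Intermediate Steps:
u(f, K) = -12 + 6*K
d(u(4, 1 + 4), 39)/(-872) + 2192/(-3067) = ((-12 + 6*(1 + 4)) + 39)/(-872) + 2192/(-3067) = ((-12 + 6*5) + 39)*(-1/872) + 2192*(-1/3067) = ((-12 + 30) + 39)*(-1/872) - 2192/3067 = (18 + 39)*(-1/872) - 2192/3067 = 57*(-1/872) - 2192/3067 = -57/872 - 2192/3067 = -2086243/2674424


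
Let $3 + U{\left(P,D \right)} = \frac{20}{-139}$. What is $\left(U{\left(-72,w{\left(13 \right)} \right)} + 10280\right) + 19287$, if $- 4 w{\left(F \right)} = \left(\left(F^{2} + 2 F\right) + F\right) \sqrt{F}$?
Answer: $\frac{4109376}{139} \approx 29564.0$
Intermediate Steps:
$w{\left(F \right)} = - \frac{\sqrt{F} \left(F^{2} + 3 F\right)}{4}$ ($w{\left(F \right)} = - \frac{\left(\left(F^{2} + 2 F\right) + F\right) \sqrt{F}}{4} = - \frac{\left(F^{2} + 3 F\right) \sqrt{F}}{4} = - \frac{\sqrt{F} \left(F^{2} + 3 F\right)}{4}$)
$U{\left(P,D \right)} = - \frac{437}{139}$ ($U{\left(P,D \right)} = -3 + \frac{20}{-139} = -3 + 20 \left(- \frac{1}{139}\right) = -3 - \frac{20}{139} = - \frac{437}{139}$)
$\left(U{\left(-72,w{\left(13 \right)} \right)} + 10280\right) + 19287 = \left(- \frac{437}{139} + 10280\right) + 19287 = \frac{1428483}{139} + 19287 = \frac{4109376}{139}$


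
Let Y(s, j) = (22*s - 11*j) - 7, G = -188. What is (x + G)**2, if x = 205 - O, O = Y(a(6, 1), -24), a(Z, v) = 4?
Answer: 107584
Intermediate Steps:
Y(s, j) = -7 - 11*j + 22*s (Y(s, j) = (-11*j + 22*s) - 7 = -7 - 11*j + 22*s)
O = 345 (O = -7 - 11*(-24) + 22*4 = -7 + 264 + 88 = 345)
x = -140 (x = 205 - 1*345 = 205 - 345 = -140)
(x + G)**2 = (-140 - 188)**2 = (-328)**2 = 107584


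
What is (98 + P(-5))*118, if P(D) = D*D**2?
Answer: -3186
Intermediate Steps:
P(D) = D**3
(98 + P(-5))*118 = (98 + (-5)**3)*118 = (98 - 125)*118 = -27*118 = -3186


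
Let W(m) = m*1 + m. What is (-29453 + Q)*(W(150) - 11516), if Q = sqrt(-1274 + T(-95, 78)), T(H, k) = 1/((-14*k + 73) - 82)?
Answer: 330344848 - 56080*I*sqrt(61773807)/1101 ≈ 3.3034e+8 - 4.0033e+5*I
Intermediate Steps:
T(H, k) = 1/(-9 - 14*k) (T(H, k) = 1/((73 - 14*k) - 82) = 1/(-9 - 14*k))
W(m) = 2*m (W(m) = m + m = 2*m)
Q = 5*I*sqrt(61773807)/1101 (Q = sqrt(-1274 - 1/(9 + 14*78)) = sqrt(-1274 - 1/(9 + 1092)) = sqrt(-1274 - 1/1101) = sqrt(-1402675/1101) = 5*I*sqrt(61773807)/1101 ≈ 35.693*I)
(-29453 + Q)*(W(150) - 11516) = (-29453 + 5*I*sqrt(61773807)/1101)*(2*150 - 11516) = (-29453 + 5*I*sqrt(61773807)/1101)*(300 - 11516) = (-29453 + 5*I*sqrt(61773807)/1101)*(-11216) = 330344848 - 56080*I*sqrt(61773807)/1101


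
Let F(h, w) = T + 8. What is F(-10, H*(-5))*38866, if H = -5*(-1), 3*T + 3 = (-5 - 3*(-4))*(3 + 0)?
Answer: 544124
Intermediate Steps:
T = 6 (T = -1 + ((-5 - 3*(-4))*(3 + 0))/3 = -1 + ((-5 + 12)*3)/3 = -1 + (7*3)/3 = -1 + (⅓)*21 = -1 + 7 = 6)
H = 5
F(h, w) = 14 (F(h, w) = 6 + 8 = 14)
F(-10, H*(-5))*38866 = 14*38866 = 544124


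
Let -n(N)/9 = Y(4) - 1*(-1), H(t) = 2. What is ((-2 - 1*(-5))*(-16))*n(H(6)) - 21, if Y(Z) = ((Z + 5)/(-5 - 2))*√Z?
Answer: -4899/7 ≈ -699.86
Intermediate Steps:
Y(Z) = √Z*(-5/7 - Z/7) (Y(Z) = ((5 + Z)/(-7))*√Z = ((5 + Z)*(-⅐))*√Z = (-5/7 - Z/7)*√Z = √Z*(-5/7 - Z/7))
n(N) = 99/7 (n(N) = -9*(√4*(-5 - 1*4)/7 - 1*(-1)) = -9*((⅐)*2*(-5 - 4) + 1) = -9*((⅐)*2*(-9) + 1) = -9*(-18/7 + 1) = -9*(-11/7) = 99/7)
((-2 - 1*(-5))*(-16))*n(H(6)) - 21 = ((-2 - 1*(-5))*(-16))*(99/7) - 21 = ((-2 + 5)*(-16))*(99/7) - 21 = (3*(-16))*(99/7) - 21 = -48*99/7 - 21 = -4752/7 - 21 = -4899/7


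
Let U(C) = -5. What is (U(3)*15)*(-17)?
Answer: 1275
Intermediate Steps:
(U(3)*15)*(-17) = -5*15*(-17) = -75*(-17) = 1275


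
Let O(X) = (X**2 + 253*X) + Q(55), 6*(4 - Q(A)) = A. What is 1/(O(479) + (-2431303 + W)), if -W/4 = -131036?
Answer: -6/9339217 ≈ -6.4245e-7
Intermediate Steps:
W = 524144 (W = -4*(-131036) = 524144)
Q(A) = 4 - A/6
O(X) = -31/6 + X**2 + 253*X (O(X) = (X**2 + 253*X) + (4 - 1/6*55) = (X**2 + 253*X) + (4 - 55/6) = (X**2 + 253*X) - 31/6 = -31/6 + X**2 + 253*X)
1/(O(479) + (-2431303 + W)) = 1/((-31/6 + 479**2 + 253*479) + (-2431303 + 524144)) = 1/((-31/6 + 229441 + 121187) - 1907159) = 1/(2103737/6 - 1907159) = 1/(-9339217/6) = -6/9339217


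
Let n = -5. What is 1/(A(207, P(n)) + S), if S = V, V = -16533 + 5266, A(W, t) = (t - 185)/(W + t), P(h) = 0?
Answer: -207/2332454 ≈ -8.8748e-5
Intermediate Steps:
A(W, t) = (-185 + t)/(W + t)
V = -11267
S = -11267
1/(A(207, P(n)) + S) = 1/((-185 + 0)/(207 + 0) - 11267) = 1/(-185/207 - 11267) = 1/(-2332454/207) = -207/2332454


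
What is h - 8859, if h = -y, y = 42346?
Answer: -51205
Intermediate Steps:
h = -42346 (h = -1*42346 = -42346)
h - 8859 = -42346 - 8859 = -51205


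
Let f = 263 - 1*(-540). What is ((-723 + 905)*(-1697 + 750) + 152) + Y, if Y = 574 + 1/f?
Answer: -137817283/803 ≈ -1.7163e+5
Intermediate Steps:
f = 803 (f = 263 + 540 = 803)
Y = 460923/803 (Y = 574 + 1/803 = 460923/803 ≈ 574.00)
((-723 + 905)*(-1697 + 750) + 152) + Y = ((-723 + 905)*(-1697 + 750) + 152) + 460923/803 = (182*(-947) + 152) + 460923/803 = (-172354 + 152) + 460923/803 = -172202 + 460923/803 = -137817283/803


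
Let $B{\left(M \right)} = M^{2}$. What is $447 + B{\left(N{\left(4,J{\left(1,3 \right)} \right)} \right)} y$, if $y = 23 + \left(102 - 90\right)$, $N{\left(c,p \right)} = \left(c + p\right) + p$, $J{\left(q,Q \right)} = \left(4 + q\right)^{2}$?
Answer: $102507$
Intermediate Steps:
$N{\left(c,p \right)} = c + 2 p$
$y = 35$ ($y = 23 + \left(102 - 90\right) = 23 + 12 = 35$)
$447 + B{\left(N{\left(4,J{\left(1,3 \right)} \right)} \right)} y = 447 + \left(4 + 2 \left(4 + 1\right)^{2}\right)^{2} \cdot 35 = 447 + \left(4 + 2 \cdot 5^{2}\right)^{2} \cdot 35 = 447 + \left(4 + 2 \cdot 25\right)^{2} \cdot 35 = 447 + \left(4 + 50\right)^{2} \cdot 35 = 447 + 54^{2} \cdot 35 = 447 + 2916 \cdot 35 = 447 + 102060 = 102507$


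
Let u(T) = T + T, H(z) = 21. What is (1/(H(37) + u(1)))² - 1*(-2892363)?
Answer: 1530060028/529 ≈ 2.8924e+6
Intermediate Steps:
u(T) = 2*T
(1/(H(37) + u(1)))² - 1*(-2892363) = (1/(21 + 2*1))² - 1*(-2892363) = (1/(21 + 2))² + 2892363 = (1/23)² + 2892363 = 1/529 + 2892363 = 1530060028/529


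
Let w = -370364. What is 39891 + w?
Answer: -330473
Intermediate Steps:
39891 + w = 39891 - 370364 = -330473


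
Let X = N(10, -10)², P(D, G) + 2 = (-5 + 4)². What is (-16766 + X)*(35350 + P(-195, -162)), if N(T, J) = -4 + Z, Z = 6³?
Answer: 996064122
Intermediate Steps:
Z = 216
P(D, G) = -1 (P(D, G) = -2 + (-5 + 4)² = -2 + (-1)² = -2 + 1 = -1)
N(T, J) = 212 (N(T, J) = -4 + 216 = 212)
X = 44944 (X = 212² = 44944)
(-16766 + X)*(35350 + P(-195, -162)) = (-16766 + 44944)*(35350 - 1) = 28178*35349 = 996064122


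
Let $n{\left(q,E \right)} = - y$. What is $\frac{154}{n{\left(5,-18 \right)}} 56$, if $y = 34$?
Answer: $- \frac{4312}{17} \approx -253.65$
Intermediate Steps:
$n{\left(q,E \right)} = -34$ ($n{\left(q,E \right)} = \left(-1\right) 34 = -34$)
$\frac{154}{n{\left(5,-18 \right)}} 56 = \frac{154}{-34} \cdot 56 = 154 \left(- \frac{1}{34}\right) 56 = \left(- \frac{77}{17}\right) 56 = - \frac{4312}{17}$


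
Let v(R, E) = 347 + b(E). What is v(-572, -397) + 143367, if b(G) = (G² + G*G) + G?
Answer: 458535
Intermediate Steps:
b(G) = G + 2*G² (b(G) = (G² + G²) + G = 2*G² + G = G + 2*G²)
v(R, E) = 347 + E*(1 + 2*E)
v(-572, -397) + 143367 = (347 - 397*(1 + 2*(-397))) + 143367 = (347 - 397*(1 - 794)) + 143367 = (347 - 397*(-793)) + 143367 = (347 + 314821) + 143367 = 315168 + 143367 = 458535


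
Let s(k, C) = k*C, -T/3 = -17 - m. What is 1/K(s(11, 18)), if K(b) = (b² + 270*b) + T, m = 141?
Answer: 1/93138 ≈ 1.0737e-5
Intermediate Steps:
T = 474 (T = -3*(-17 - 1*141) = -3*(-17 - 141) = -3*(-158) = 474)
s(k, C) = C*k
K(b) = 474 + b² + 270*b (K(b) = (b² + 270*b) + 474 = 474 + b² + 270*b)
1/K(s(11, 18)) = 1/(474 + (18*11)² + 270*(18*11)) = 1/(474 + 198² + 270*198) = 1/(474 + 39204 + 53460) = 1/93138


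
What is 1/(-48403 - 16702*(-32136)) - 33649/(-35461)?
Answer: 70400918343181/74192010583080 ≈ 0.94890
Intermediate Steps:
1/(-48403 - 16702*(-32136)) - 33649/(-35461) = -1/32136/(-65105) - 33649*(-1/35461) = -1/65105*(-1/32136) + 33649/35461 = 1/2092214280 + 33649/35461 = 70400918343181/74192010583080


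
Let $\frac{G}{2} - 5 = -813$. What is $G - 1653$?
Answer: $-3269$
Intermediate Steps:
$G = -1616$ ($G = 10 + 2 \left(-813\right) = 10 - 1626 = -1616$)
$G - 1653 = -1616 - 1653 = -3269$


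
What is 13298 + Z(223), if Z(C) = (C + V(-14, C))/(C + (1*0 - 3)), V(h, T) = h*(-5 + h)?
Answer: 2926049/220 ≈ 13300.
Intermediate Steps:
Z(C) = (266 + C)/(-3 + C) (Z(C) = (C - 14*(-5 - 14))/(C + (1*0 - 3)) = (C - 14*(-19))/(C + (0 - 3)) = (C + 266)/(C - 3) = (266 + C)/(-3 + C))
13298 + Z(223) = 13298 + (266 + 223)/(-3 + 223) = 13298 + 489/220 = 2926049/220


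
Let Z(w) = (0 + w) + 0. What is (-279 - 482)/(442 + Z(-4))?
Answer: -761/438 ≈ -1.7374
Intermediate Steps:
Z(w) = w (Z(w) = w + 0 = w)
(-279 - 482)/(442 + Z(-4)) = (-279 - 482)/(442 - 4) = -761/438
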